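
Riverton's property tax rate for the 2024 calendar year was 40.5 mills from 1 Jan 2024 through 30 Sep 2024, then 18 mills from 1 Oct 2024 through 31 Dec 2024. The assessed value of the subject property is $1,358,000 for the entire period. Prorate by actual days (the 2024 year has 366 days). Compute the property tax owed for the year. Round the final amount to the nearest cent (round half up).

1 Jan – 30 Sep 2024: 274 days at 40.5 mills → $1,358,000 × 4.05% × 274/366 = $41,174.1148
1 Oct – 31 Dec 2024: 92 days at 18 mills → $1,358,000 × 1.8% × 92/366 = $6,144.3934
Total = $47,318.5082

$47,318.51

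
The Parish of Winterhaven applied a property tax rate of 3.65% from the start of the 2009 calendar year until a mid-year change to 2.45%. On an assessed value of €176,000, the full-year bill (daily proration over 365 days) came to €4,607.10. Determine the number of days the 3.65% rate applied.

51 days

Let d = days at the first rate; then 365 − d days at the second rate.
€176,000 × [3.65%·d + 2.45%·(365−d)] / 365 = €4,607.10
Solving gives d = 51, so the new rate took effect on 21 Feb 2009.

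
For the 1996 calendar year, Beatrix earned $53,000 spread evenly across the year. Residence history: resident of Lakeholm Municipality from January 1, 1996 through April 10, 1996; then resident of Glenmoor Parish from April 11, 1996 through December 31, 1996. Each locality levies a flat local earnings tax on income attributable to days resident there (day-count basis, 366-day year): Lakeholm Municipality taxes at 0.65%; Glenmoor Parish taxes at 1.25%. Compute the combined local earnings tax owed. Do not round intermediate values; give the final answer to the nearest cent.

Lakeholm Municipality, January 1 – April 10, 1996: 101 days → $53,000 × 0.65% × 101/366 = $95.0669
Glenmoor Parish, April 11 – December 31, 1996: 265 days → $53,000 × 1.25% × 265/366 = $479.6790
Total = $574.7459

$574.75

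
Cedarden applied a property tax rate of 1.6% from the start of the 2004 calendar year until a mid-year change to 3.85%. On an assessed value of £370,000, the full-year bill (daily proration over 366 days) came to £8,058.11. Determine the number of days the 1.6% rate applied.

Let d = days at the first rate; then 366 − d days at the second rate.
£370,000 × [1.6%·d + 3.85%·(366−d)] / 366 = £8,058.11
Solving gives d = 272, so the new rate took effect on September 29, 2004.

272 days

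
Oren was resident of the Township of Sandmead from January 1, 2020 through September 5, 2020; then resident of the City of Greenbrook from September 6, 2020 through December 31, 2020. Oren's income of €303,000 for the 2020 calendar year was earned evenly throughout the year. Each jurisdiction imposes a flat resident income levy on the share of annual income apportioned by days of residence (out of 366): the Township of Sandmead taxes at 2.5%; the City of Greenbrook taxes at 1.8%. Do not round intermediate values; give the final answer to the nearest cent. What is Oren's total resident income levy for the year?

The Township of Sandmead, January 1 – September 5, 2020: 249 days → €303,000 × 2.5% × 249/366 = €5,153.4836
The City of Greenbrook, September 6 – December 31, 2020: 117 days → €303,000 × 1.8% × 117/366 = €1,743.4918
Total = €6,896.9754

€6,896.98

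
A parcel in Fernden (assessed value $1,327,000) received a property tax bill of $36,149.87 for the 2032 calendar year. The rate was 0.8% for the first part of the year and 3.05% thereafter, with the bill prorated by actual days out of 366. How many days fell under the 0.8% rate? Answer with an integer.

Let d = days at the first rate; then 366 − d days at the second rate.
$1,327,000 × [0.8%·d + 3.05%·(366−d)] / 366 = $36,149.87
Solving gives d = 53, so the new rate took effect on 23 Feb 2032.

53 days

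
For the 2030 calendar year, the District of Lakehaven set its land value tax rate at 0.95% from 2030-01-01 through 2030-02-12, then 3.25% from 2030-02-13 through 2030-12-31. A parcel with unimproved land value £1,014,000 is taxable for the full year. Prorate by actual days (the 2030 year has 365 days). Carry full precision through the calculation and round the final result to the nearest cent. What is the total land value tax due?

£30,207.48

2030-01-01 to 2030-02-12: 43 days at 0.95% → £1,014,000 × 0.95% × 43/365 = £1,134.8466
2030-02-13 to 2030-12-31: 322 days at 3.25% → £1,014,000 × 3.25% × 322/365 = £29,072.6301
Total = £30,207.4767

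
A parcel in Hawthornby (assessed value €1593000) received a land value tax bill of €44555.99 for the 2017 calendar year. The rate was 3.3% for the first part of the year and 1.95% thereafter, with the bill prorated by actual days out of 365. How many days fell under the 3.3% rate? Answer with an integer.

229 days

Let d = days at the first rate; then 365 − d days at the second rate.
€1593000 × [3.3%·d + 1.95%·(365−d)] / 365 = €44555.99
Solving gives d = 229, so the new rate took effect on 18 Aug 2017.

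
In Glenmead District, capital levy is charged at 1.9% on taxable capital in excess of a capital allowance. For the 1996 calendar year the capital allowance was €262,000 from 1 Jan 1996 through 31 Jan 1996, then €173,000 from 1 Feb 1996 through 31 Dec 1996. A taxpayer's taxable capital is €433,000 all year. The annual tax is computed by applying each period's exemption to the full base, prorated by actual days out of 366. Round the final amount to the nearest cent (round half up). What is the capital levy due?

1 Jan – 31 Jan 1996: 31 days, exemption €262,000 → (€433,000 − €262,000) × 1.9% × 31/366 = €275.1885
1 Feb – 31 Dec 1996: 335 days, exemption €173,000 → (€433,000 − €173,000) × 1.9% × 335/366 = €4,521.5847
Total = €4,796.7732

€4,796.77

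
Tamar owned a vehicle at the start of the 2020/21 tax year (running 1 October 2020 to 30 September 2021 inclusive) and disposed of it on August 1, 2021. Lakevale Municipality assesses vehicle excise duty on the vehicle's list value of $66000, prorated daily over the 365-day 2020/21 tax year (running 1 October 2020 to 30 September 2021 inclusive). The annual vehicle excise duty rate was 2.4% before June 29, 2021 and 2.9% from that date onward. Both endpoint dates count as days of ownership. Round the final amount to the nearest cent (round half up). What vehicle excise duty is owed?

October 1, 2020 – June 28, 2021: 271 days at 2.4% → $66000 × 2.4% × 271/365 = $1176.0658
June 29 – August 1, 2021: 34 days at 2.9% → $66000 × 2.9% × 34/365 = $178.2904
Total = $1354.3562

$1354.36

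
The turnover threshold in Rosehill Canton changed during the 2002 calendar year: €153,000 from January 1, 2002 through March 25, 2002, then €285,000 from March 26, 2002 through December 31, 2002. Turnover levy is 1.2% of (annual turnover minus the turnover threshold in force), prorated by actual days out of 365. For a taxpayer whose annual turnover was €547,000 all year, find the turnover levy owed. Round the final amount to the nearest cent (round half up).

€3,508.54

January 1 – March 25, 2002: 84 days, exemption €153,000 → (€547,000 − €153,000) × 1.2% × 84/365 = €1,088.0877
March 26 – December 31, 2002: 281 days, exemption €285,000 → (€547,000 − €285,000) × 1.2% × 281/365 = €2,420.4493
Total = €3,508.5370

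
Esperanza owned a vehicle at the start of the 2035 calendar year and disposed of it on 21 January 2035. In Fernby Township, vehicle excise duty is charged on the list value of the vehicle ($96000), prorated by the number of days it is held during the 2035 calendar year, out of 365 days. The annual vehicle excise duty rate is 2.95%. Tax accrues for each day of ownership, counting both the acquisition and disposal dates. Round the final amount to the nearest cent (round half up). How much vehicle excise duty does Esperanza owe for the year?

$162.94

Days held (1 January – 21 January 2035): 21 out of 365
Tax = $96000 × 2.95% × 21/365 = $162.9370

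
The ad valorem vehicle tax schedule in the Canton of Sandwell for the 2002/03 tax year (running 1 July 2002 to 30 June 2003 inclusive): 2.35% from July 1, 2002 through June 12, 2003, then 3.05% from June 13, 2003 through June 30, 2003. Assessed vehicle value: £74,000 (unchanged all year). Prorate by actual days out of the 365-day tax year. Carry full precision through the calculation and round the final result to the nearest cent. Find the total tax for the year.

July 1, 2002 – June 12, 2003: 347 days at 2.35% → £74,000 × 2.35% × 347/365 = £1,653.2411
June 13 – June 30, 2003: 18 days at 3.05% → £74,000 × 3.05% × 18/365 = £111.3041
Total = £1,764.5452

£1,764.55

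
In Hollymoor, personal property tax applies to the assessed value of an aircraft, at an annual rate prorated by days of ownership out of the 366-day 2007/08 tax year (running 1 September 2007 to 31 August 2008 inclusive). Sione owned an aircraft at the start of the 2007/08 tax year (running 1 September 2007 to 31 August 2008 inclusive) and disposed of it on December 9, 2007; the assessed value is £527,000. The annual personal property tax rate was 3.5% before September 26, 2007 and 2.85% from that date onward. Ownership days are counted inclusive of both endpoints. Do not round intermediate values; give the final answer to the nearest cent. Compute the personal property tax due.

September 1 – September 25, 2007: 25 days at 3.5% → £527,000 × 3.5% × 25/366 = £1,259.9044
September 26 – December 9, 2007: 75 days at 2.85% → £527,000 × 2.85% × 75/366 = £3,077.7664
Total = £4,337.6708

£4,337.67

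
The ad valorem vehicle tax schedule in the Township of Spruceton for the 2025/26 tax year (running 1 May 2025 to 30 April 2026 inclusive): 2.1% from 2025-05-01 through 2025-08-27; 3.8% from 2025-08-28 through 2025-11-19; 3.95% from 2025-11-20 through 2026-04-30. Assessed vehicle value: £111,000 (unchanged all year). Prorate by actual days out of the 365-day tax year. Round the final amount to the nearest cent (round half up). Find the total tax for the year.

£3,676.68

2025-05-01 to 2025-08-27: 119 days at 2.1% → £111,000 × 2.1% × 119/365 = £759.9699
2025-08-28 to 2025-11-19: 84 days at 3.8% → £111,000 × 3.8% × 84/365 = £970.7178
2025-11-20 to 2026-04-30: 162 days at 3.95% → £111,000 × 3.95% × 162/365 = £1,945.9973
Total = £3,676.6849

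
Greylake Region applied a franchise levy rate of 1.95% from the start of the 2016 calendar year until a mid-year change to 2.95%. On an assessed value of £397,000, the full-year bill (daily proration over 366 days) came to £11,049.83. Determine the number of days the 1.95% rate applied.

61 days

Let d = days at the first rate; then 366 − d days at the second rate.
£397,000 × [1.95%·d + 2.95%·(366−d)] / 366 = £11,049.83
Solving gives d = 61, so the new rate took effect on 2 Mar 2016.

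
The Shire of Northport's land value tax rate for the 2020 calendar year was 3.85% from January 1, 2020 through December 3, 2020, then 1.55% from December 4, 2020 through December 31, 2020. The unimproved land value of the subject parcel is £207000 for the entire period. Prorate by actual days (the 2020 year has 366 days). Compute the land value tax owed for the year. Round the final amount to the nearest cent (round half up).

£7605.27

January 1 – December 3, 2020: 338 days at 3.85% → £207000 × 3.85% × 338/366 = £7359.8115
December 4 – December 31, 2020: 28 days at 1.55% → £207000 × 1.55% × 28/366 = £245.4590
Total = £7605.2705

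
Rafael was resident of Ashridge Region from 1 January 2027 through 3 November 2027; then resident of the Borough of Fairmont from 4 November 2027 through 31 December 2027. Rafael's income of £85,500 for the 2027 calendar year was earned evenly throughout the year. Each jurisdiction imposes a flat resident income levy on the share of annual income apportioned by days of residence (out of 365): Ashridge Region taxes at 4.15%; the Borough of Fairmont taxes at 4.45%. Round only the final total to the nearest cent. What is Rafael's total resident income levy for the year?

Ashridge Region, 1 January – 3 November 2027: 307 days → £85,500 × 4.15% × 307/365 = £2,984.4185
The Borough of Fairmont, 4 November – 31 December 2027: 58 days → £85,500 × 4.45% × 58/365 = £604.5904
Total = £3,589.0089

£3,589.01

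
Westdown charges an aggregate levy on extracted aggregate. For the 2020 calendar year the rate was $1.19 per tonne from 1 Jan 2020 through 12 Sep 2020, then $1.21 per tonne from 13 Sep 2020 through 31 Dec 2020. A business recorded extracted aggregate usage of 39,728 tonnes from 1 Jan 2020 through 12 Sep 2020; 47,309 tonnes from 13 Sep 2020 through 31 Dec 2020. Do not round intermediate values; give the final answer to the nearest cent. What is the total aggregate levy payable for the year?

$104520.21

1 Jan – 12 Sep 2020: 39,728 tonnes at $1.19/tonne → $47276.32
13 Sep – 31 Dec 2020: 47,309 tonnes at $1.21/tonne → $57243.89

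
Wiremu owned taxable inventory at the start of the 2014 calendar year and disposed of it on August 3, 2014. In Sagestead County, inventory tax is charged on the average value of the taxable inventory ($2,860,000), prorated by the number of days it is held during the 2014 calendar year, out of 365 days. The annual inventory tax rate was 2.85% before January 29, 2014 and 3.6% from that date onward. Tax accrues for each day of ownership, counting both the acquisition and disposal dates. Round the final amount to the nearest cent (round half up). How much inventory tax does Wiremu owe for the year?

$59,002.19

January 1 – January 28, 2014: 28 days at 2.85% → $2,860,000 × 2.85% × 28/365 = $6,252.8219
January 29 – August 3, 2014: 187 days at 3.6% → $2,860,000 × 3.6% × 187/365 = $52,749.3699
Total = $59,002.1918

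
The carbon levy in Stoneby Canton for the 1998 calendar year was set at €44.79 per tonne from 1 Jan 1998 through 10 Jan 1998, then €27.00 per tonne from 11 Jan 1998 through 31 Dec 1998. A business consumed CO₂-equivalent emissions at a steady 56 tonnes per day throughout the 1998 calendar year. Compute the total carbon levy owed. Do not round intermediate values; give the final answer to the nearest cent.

€561842.40

1 Jan – 10 Jan 1998: 10 days × 56 tonnes/day = 560 tonnes at €44.79/tonne → €25082.40
11 Jan – 31 Dec 1998: 355 days × 56 tonnes/day = 19,880 tonnes at €27.00/tonne → €536760.00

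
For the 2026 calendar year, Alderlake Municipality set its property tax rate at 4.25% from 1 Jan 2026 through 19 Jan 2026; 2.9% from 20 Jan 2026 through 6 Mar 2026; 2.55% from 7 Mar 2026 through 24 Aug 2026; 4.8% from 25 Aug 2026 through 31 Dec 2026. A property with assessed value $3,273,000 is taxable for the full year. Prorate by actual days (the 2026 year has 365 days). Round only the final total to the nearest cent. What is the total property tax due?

1 Jan – 19 Jan 2026: 19 days at 4.25% → $3,273,000 × 4.25% × 19/365 = $7,240.9521
20 Jan – 6 Mar 2026: 46 days at 2.9% → $3,273,000 × 2.9% × 46/365 = $11,962.1425
7 Mar – 24 Aug 2026: 171 days at 2.55% → $3,273,000 × 2.55% × 171/365 = $39,101.1411
25 Aug – 31 Dec 2026: 129 days at 4.8% → $3,273,000 × 4.8% × 129/365 = $55,524.4274
Total = $113,828.6630

$113,828.66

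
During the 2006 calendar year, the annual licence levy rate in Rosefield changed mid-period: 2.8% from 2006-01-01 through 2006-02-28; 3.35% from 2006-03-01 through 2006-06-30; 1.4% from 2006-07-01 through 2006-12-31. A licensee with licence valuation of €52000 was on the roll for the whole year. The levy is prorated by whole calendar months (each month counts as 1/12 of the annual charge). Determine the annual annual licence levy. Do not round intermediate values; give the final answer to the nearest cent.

€1187.33

2006-01-01 to 2006-02-28: 2 months at 2.8% → €52000 × 2.8% × 2/12 = €242.6667
2006-03-01 to 2006-06-30: 4 months at 3.35% → €52000 × 3.35% × 4/12 = €580.6667
2006-07-01 to 2006-12-31: 6 months at 1.4% → €52000 × 1.4% × 6/12 = €364.0000
Total = €1187.3333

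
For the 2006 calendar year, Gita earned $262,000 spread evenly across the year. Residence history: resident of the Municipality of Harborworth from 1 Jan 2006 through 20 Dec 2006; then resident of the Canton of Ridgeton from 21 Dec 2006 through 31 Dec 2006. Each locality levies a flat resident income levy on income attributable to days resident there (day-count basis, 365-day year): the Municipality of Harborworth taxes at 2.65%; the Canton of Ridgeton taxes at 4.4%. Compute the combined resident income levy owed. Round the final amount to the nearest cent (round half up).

The Municipality of Harborworth, 1 Jan – 20 Dec 2006: 354 days → $262,000 × 2.65% × 354/365 = $6,733.7589
The Canton of Ridgeton, 21 Dec – 31 Dec 2006: 11 days → $262,000 × 4.4% × 11/365 = $347.4192
Total = $7,081.1781

$7,081.18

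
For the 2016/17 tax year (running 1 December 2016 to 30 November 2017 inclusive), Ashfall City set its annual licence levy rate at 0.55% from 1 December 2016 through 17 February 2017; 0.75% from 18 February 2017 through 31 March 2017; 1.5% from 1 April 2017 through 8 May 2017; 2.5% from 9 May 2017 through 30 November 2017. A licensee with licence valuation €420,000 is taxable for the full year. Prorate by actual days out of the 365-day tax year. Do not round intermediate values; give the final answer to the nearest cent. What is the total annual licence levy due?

1 December 2016 – 17 February 2017: 79 days at 0.55% → €420,000 × 0.55% × 79/365 = €499.9726
18 February – 31 March 2017: 42 days at 0.75% → €420,000 × 0.75% × 42/365 = €362.4658
1 April – 8 May 2017: 38 days at 1.5% → €420,000 × 1.5% × 38/365 = €655.8904
9 May – 30 November 2017: 206 days at 2.5% → €420,000 × 2.5% × 206/365 = €5,926.0274
Total = €7,444.3562

€7,444.36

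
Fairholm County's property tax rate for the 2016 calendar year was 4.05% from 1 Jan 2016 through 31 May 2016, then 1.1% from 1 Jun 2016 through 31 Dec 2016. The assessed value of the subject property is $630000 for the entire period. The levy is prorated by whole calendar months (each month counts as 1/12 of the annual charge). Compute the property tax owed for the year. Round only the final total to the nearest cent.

$14673.75

1 Jan – 31 May 2016: 5 months at 4.05% → $630000 × 4.05% × 5/12 = $10631.2500
1 Jun – 31 Dec 2016: 7 months at 1.1% → $630000 × 1.1% × 7/12 = $4042.5000
Total = $14673.7500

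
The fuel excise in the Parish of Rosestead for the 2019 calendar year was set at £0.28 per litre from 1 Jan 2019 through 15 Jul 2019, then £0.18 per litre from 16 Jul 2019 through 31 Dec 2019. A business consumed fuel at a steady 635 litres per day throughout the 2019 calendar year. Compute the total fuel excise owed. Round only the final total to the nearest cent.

£54,165.50

1 Jan – 15 Jul 2019: 196 days × 635 litres/day = 124,460 litres at £0.28/litre → £34,848.80
16 Jul – 31 Dec 2019: 169 days × 635 litres/day = 107,315 litres at £0.18/litre → £19,316.70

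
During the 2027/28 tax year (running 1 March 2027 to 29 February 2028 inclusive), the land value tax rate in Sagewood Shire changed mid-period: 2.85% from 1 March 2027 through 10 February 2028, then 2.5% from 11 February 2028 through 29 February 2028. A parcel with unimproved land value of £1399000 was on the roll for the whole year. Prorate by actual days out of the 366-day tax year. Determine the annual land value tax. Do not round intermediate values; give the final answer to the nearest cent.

£39617.31

1 March 2027 – 10 February 2028: 347 days at 2.85% → £1399000 × 2.85% × 347/366 = £37801.6680
11 February – 29 February 2028: 19 days at 2.5% → £1399000 × 2.5% × 19/366 = £1815.6421
Total = £39617.3101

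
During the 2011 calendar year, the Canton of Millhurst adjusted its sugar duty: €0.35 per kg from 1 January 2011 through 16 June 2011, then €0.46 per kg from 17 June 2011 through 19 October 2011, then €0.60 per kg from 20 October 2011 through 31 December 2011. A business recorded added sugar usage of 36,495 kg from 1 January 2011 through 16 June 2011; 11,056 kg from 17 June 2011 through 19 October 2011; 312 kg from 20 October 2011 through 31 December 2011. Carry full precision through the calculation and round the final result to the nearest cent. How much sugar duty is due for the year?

1 January – 16 June 2011: 36,495 kg at €0.35/kg → €12,773.25
17 June – 19 October 2011: 11,056 kg at €0.46/kg → €5,085.76
20 October – 31 December 2011: 312 kg at €0.60/kg → €187.20

€18,046.21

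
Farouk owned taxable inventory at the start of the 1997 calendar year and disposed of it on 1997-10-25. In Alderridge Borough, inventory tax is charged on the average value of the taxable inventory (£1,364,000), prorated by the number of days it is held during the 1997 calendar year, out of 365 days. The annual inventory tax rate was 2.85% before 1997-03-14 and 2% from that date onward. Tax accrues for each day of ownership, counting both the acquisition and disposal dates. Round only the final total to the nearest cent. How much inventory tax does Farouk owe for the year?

£24,559.47

1997-01-01 to 1997-03-13: 72 days at 2.85% → £1,364,000 × 2.85% × 72/365 = £7,668.2959
1997-03-14 to 1997-10-25: 226 days at 2% → £1,364,000 × 2% × 226/365 = £16,891.1781
Total = £24,559.4740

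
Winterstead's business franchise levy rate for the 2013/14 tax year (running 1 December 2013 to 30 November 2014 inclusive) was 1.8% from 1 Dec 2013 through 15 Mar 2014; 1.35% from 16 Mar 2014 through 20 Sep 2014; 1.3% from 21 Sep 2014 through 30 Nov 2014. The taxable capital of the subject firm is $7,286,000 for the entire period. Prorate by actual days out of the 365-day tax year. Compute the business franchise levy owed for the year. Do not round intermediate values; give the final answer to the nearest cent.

$107,084.24

1 Dec 2013 – 15 Mar 2014: 105 days at 1.8% → $7,286,000 × 1.8% × 105/365 = $37,727.5068
16 Mar – 20 Sep 2014: 189 days at 1.35% → $7,286,000 × 1.35% × 189/365 = $50,932.1342
21 Sep – 30 Nov 2014: 71 days at 1.3% → $7,286,000 × 1.3% × 71/365 = $18,424.5973
Total = $107,084.2384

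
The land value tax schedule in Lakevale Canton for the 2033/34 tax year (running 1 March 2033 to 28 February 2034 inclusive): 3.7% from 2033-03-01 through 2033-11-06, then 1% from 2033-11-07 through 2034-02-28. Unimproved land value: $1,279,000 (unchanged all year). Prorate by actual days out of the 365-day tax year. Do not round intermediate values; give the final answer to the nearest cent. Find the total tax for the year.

2033-03-01 to 2033-11-06: 251 days at 3.7% → $1,279,000 × 3.7% × 251/365 = $32,542.6658
2033-11-07 to 2034-02-28: 114 days at 1% → $1,279,000 × 1% × 114/365 = $3,994.6849
Total = $36,537.3507

$36,537.35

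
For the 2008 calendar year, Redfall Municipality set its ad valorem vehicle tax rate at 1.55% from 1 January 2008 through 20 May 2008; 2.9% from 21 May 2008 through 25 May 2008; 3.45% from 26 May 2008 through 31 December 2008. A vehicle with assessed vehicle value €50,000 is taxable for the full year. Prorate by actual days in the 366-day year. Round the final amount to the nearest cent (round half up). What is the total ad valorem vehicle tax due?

1 January – 20 May 2008: 141 days at 1.55% → €50,000 × 1.55% × 141/366 = €298.5656
21 May – 25 May 2008: 5 days at 2.9% → €50,000 × 2.9% × 5/366 = €19.8087
26 May – 31 December 2008: 220 days at 3.45% → €50,000 × 3.45% × 220/366 = €1,036.8852
Total = €1,355.2596

€1,355.26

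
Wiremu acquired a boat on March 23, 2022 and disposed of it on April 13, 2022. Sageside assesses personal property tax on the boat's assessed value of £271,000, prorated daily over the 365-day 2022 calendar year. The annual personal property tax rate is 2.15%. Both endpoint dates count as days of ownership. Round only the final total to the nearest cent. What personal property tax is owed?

£351.19

Days held (March 23 – April 13, 2022): 22 out of 365
Tax = £271,000 × 2.15% × 22/365 = £351.1863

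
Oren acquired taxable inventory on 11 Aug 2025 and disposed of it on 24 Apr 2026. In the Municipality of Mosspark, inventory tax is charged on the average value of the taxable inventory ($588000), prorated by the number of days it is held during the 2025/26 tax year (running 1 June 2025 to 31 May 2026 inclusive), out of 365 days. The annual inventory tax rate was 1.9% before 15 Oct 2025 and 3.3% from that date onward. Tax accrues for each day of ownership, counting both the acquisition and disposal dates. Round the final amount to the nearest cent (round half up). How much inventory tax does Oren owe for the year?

11 Aug – 14 Oct 2025: 65 days at 1.9% → $588000 × 1.9% × 65/365 = $1989.5342
15 Oct 2025 – 24 Apr 2026: 192 days at 3.3% → $588000 × 3.3% × 192/365 = $10207.0356
Total = $12196.5699

$12196.57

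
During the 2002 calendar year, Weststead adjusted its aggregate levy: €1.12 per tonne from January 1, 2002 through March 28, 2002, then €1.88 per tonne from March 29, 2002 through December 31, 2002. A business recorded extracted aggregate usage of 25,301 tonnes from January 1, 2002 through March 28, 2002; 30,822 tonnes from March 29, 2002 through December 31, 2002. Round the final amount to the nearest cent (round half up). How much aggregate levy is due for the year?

January 1 – March 28, 2002: 25,301 tonnes at €1.12/tonne → €28,337.12
March 29 – December 31, 2002: 30,822 tonnes at €1.88/tonne → €57,945.36

€86,282.48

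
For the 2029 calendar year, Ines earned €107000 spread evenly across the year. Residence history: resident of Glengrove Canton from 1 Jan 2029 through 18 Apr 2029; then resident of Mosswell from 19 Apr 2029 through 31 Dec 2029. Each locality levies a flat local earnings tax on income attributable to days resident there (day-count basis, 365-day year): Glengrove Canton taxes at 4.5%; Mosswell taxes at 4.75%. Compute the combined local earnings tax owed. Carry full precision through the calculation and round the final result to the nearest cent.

Glengrove Canton, 1 Jan – 18 Apr 2029: 108 days → €107000 × 4.5% × 108/365 = €1424.7123
Mosswell, 19 Apr – 31 Dec 2029: 257 days → €107000 × 4.75% × 257/365 = €3578.6370
Total = €5003.3493

€5003.35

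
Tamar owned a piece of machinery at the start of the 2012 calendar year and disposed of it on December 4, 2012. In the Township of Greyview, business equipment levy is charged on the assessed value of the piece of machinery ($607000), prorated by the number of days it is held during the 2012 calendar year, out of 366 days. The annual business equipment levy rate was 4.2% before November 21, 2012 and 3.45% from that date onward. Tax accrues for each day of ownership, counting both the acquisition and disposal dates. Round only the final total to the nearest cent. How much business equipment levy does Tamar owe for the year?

January 1 – November 20, 2012: 325 days at 4.2% → $607000 × 4.2% × 325/366 = $22638.1148
November 21 – December 4, 2012: 14 days at 3.45% → $607000 × 3.45% × 14/366 = $801.0410
Total = $23439.1557

$23439.16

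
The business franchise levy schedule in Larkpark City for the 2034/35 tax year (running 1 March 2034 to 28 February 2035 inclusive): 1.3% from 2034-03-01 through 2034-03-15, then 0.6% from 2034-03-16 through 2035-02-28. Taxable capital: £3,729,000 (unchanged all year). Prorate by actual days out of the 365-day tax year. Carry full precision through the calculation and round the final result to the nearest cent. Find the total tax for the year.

2034-03-01 to 2034-03-15: 15 days at 1.3% → £3,729,000 × 1.3% × 15/365 = £1,992.2055
2034-03-16 to 2035-02-28: 350 days at 0.6% → £3,729,000 × 0.6% × 350/365 = £21,454.5205
Total = £23,446.7260

£23,446.73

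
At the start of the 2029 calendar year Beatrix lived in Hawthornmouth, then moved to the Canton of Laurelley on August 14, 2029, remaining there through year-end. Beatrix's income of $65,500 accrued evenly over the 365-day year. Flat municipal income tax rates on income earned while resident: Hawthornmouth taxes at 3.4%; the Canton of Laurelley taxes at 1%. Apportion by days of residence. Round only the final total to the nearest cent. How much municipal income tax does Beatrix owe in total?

$1,624.04

Hawthornmouth, January 1 – August 13, 2029: 225 days → $65,500 × 3.4% × 225/365 = $1,372.8082
The Canton of Laurelley, August 14 – December 31, 2029: 140 days → $65,500 × 1% × 140/365 = $251.2329
Total = $1,624.0411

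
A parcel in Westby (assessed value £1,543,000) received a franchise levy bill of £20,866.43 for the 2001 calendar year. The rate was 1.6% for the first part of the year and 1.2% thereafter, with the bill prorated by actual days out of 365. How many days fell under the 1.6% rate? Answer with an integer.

139 days

Let d = days at the first rate; then 365 − d days at the second rate.
£1,543,000 × [1.6%·d + 1.2%·(365−d)] / 365 = £20,866.43
Solving gives d = 139, so the new rate took effect on 20 May 2001.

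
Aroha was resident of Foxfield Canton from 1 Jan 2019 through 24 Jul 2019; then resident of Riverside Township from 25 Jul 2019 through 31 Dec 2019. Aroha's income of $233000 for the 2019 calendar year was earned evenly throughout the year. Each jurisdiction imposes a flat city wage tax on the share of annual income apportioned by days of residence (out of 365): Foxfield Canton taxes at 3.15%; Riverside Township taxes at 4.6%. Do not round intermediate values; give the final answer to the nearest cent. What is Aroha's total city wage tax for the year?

Foxfield Canton, 1 Jan – 24 Jul 2019: 205 days → $233000 × 3.15% × 205/365 = $4122.1849
Riverside Township, 25 Jul – 31 Dec 2019: 160 days → $233000 × 4.6% × 160/365 = $4698.3014
Total = $8820.4863

$8820.49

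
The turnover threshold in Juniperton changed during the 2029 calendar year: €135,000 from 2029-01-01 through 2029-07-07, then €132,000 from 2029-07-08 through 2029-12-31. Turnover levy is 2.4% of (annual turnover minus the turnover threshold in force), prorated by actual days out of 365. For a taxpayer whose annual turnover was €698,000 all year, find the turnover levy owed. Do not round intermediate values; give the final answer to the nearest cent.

€13,546.92

2029-01-01 to 2029-07-07: 188 days, exemption €135,000 → (€698,000 − €135,000) × 2.4% × 188/365 = €6,959.6055
2029-07-08 to 2029-12-31: 177 days, exemption €132,000 → (€698,000 − €132,000) × 2.4% × 177/365 = €6,587.3096
Total = €13,546.9151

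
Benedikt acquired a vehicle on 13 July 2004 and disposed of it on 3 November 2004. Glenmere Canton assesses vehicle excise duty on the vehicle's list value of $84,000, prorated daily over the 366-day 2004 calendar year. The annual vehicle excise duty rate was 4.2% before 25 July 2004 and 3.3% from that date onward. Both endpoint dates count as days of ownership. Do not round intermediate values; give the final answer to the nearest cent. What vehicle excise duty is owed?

13 July – 24 July 2004: 12 days at 4.2% → $84,000 × 4.2% × 12/366 = $115.6721
25 July – 3 November 2004: 102 days at 3.3% → $84,000 × 3.3% × 102/366 = $772.5246
Total = $888.1967

$888.20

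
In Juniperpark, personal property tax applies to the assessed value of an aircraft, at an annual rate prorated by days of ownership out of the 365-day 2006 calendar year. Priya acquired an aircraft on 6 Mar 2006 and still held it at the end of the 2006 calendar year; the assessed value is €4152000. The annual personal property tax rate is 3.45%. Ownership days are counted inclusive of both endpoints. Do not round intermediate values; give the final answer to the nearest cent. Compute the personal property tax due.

€118127.24

Days held (6 Mar – 31 Dec 2006): 301 out of 365
Tax = €4152000 × 3.45% × 301/365 = €118127.2438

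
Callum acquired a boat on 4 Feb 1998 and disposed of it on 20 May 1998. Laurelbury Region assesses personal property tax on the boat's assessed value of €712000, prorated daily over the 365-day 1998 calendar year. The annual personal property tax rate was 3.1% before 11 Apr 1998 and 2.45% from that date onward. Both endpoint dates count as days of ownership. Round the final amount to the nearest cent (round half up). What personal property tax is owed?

4 Feb – 10 Apr 1998: 66 days at 3.1% → €712000 × 3.1% × 66/365 = €3991.1014
11 Apr – 20 May 1998: 40 days at 2.45% → €712000 × 2.45% × 40/365 = €1911.6712
Total = €5902.7726

€5902.77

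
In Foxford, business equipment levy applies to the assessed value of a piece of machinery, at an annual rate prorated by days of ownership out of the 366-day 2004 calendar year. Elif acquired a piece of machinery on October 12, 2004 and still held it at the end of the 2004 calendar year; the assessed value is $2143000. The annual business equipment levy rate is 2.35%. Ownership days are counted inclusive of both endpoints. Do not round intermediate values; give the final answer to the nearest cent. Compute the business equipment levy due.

Days held (October 12 – December 31, 2004): 81 out of 366
Tax = $2143000 × 2.35% × 81/366 = $11145.3566

$11145.36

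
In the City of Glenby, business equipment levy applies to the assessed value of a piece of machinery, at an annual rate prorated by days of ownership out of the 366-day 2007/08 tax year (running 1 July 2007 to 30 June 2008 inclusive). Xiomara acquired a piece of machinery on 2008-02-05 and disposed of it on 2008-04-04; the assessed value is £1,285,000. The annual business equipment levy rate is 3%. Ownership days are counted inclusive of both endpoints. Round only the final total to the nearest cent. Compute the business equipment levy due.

£6,319.67

Days held (2008-02-05 to 2008-04-04): 60 out of 366
Tax = £1,285,000 × 3% × 60/366 = £6,319.6721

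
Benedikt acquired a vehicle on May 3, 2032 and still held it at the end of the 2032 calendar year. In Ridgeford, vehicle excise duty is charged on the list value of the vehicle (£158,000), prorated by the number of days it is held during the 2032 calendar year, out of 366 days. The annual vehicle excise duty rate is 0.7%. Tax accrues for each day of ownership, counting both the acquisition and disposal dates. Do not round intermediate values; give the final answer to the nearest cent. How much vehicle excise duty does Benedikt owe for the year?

£734.31

Days held (May 3 – December 31, 2032): 243 out of 366
Tax = £158,000 × 0.7% × 243/366 = £734.3115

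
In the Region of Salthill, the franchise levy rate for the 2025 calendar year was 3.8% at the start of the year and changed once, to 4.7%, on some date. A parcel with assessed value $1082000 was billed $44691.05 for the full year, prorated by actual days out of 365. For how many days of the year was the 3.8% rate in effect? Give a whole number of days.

231 days

Let d = days at the first rate; then 365 − d days at the second rate.
$1082000 × [3.8%·d + 4.7%·(365−d)] / 365 = $44691.05
Solving gives d = 231, so the new rate took effect on August 20, 2025.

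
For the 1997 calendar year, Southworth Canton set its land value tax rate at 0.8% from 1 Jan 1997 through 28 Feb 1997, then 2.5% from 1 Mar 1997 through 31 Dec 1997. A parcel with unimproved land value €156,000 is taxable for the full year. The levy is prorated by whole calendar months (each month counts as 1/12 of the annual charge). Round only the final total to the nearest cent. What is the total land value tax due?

1 Jan – 28 Feb 1997: 2 months at 0.8% → €156,000 × 0.8% × 2/12 = €208.0000
1 Mar – 31 Dec 1997: 10 months at 2.5% → €156,000 × 2.5% × 10/12 = €3,250.0000
Total = €3,458.0000

€3,458.00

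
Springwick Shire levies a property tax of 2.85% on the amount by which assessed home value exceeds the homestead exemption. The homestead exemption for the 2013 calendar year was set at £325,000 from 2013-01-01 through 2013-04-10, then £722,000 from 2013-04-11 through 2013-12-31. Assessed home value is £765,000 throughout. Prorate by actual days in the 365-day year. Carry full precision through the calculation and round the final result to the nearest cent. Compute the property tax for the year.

£4,325.36

2013-01-01 to 2013-04-10: 100 days, exemption £325,000 → (£765,000 − £325,000) × 2.85% × 100/365 = £3,435.6164
2013-04-11 to 2013-12-31: 265 days, exemption £722,000 → (£765,000 − £722,000) × 2.85% × 265/365 = £889.7466
Total = £4,325.3630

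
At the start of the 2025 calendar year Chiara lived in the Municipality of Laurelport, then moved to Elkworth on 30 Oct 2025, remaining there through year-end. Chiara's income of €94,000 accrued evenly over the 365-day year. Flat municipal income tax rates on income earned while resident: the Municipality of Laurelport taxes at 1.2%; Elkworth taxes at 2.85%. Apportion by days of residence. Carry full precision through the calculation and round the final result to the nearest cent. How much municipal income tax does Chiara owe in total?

€1,395.71

The Municipality of Laurelport, 1 Jan – 29 Oct 2025: 302 days → €94,000 × 1.2% × 302/365 = €933.3041
Elkworth, 30 Oct – 31 Dec 2025: 63 days → €94,000 × 2.85% × 63/365 = €462.4027
Total = €1,395.7068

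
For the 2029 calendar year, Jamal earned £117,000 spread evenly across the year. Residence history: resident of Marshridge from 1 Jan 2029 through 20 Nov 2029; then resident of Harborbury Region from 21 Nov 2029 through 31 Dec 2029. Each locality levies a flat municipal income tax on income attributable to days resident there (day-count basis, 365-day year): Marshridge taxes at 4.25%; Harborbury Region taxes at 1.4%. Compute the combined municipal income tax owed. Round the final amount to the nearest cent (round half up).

Marshridge, 1 Jan – 20 Nov 2029: 324 days → £117,000 × 4.25% × 324/365 = £4,413.9452
Harborbury Region, 21 Nov – 31 Dec 2029: 41 days → £117,000 × 1.4% × 41/365 = £183.9945
Total = £4,597.9397

£4,597.94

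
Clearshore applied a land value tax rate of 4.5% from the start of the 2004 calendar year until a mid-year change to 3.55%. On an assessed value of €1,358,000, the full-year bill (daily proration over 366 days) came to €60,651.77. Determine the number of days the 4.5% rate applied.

353 days

Let d = days at the first rate; then 366 − d days at the second rate.
€1,358,000 × [4.5%·d + 3.55%·(366−d)] / 366 = €60,651.77
Solving gives d = 353, so the new rate took effect on 19 Dec 2004.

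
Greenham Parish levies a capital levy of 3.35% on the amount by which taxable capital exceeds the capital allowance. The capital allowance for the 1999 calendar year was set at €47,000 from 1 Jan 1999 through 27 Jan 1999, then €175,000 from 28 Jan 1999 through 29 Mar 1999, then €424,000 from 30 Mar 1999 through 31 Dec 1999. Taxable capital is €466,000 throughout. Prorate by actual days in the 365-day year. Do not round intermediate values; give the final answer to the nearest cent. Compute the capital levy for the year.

€3,735.30

1 Jan – 27 Jan 1999: 27 days, exemption €47,000 → (€466,000 − €47,000) × 3.35% × 27/365 = €1,038.3164
28 Jan – 29 Mar 1999: 61 days, exemption €175,000 → (€466,000 − €175,000) × 3.35% × 61/365 = €1,629.2014
30 Mar – 31 Dec 1999: 277 days, exemption €424,000 → (€466,000 − €424,000) × 3.35% × 277/365 = €1,067.7781
Total = €3,735.2959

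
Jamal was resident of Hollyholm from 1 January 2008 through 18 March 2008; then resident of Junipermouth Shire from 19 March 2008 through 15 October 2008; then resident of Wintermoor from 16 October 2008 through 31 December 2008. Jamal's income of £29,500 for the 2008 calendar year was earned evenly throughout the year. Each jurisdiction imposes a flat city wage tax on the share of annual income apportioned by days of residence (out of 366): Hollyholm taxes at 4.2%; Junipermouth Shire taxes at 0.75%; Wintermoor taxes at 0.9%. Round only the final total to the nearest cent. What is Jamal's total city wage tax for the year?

Hollyholm, 1 January – 18 March 2008: 78 days → £29,500 × 4.2% × 78/366 = £264.0492
Junipermouth Shire, 19 March – 15 October 2008: 211 days → £29,500 × 0.75% × 211/366 = £127.5512
Wintermoor, 16 October – 31 December 2008: 77 days → £29,500 × 0.9% × 77/366 = £55.8566
Total = £447.4570

£447.46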